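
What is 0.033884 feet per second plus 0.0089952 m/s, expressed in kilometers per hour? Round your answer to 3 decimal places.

0.033884 ft/s = 0.0371802 km/h and 0.0089952 m/s = 0.0323827 km/h.
0.0371802 + 0.0323827 ≈ 0.070 km/h.

0.070 km/h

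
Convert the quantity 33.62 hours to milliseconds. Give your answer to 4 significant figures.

1.210e+8 milliseconds

1 h = 3.60000e+6 ms.
Thus 33.62 × 3.60000e+6 ≈ 1.210e+8 ms.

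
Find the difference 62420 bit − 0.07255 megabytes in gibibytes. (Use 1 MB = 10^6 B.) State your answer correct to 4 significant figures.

62420 bit = 7.26664e-6 GiB and 0.07255 MB = 6.75675e-5 GiB.
7.26664e-6 − 6.75675e-5 ≈ -6.030e-5 GiB.

-6.030e-5 gibibytes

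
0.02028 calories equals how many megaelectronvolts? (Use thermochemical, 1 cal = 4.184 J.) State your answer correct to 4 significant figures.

5.296 × 10^11 megaelectronvolts

1 calorie = 2.61145 × 10^13 MeV.
Thus 0.02028 × 2.61145 × 10^13 ≈ 5.296 × 10^11 MeV.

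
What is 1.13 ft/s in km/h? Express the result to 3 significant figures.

1 ft/s = 1.09728 kilometers per hour.
1.13 × 1.09728 ≈ 1.24 km/h.

1.24 kilometers per hour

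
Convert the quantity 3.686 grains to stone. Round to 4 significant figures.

1 grain = 1.02041e-5 stone.
So 3.686 × 1.02041e-5 ≈ 3.761e-5 st.

3.761e-5 st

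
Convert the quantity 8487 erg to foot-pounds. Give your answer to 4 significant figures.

0.0006260 ft·lbf

1 erg = 7.37562e-8 foot-pounds.
Thus 8487 × 7.37562e-8 ≈ 0.0006260 ft·lbf.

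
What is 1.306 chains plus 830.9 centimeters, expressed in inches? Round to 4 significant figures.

1361 in

1.306 chain = 1034.35 in and 830.9 cm = 327.126 in.
1034.35 + 327.126 ≈ 1361 in.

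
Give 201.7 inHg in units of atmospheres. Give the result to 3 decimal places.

1 inHg = 0.0334211 atm.
Then 201.7 × 0.0334211 ≈ 6.741 atm.

6.741 atmospheres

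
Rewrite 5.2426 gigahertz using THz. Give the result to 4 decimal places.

1 gigahertz = 0.00100000 THz.
So 5.2426 × 0.00100000 ≈ 0.0052 THz.

0.0052 terahertz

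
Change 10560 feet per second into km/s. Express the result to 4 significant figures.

3.219 kilometers per second

1 foot per second = 0.000304800 kilometers per second.
So 10560 × 0.000304800 ≈ 3.219 km/s.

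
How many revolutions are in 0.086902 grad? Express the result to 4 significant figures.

0.0002173 revolutions

1 grad = 0.00250000 rev.
0.086902 × 0.00250000 ≈ 0.0002173 rev.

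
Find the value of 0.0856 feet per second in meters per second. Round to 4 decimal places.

1 ft/s = 0.304800 meters per second.
Then 0.0856 × 0.304800 ≈ 0.0261 m/s.

0.0261 meters per second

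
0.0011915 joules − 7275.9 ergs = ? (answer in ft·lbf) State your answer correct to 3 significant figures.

0.000342 ft·lbf

0.0011915 J = 0.000878805 ft·lbf and 7275.9 erg = 0.000536643 ft·lbf.
0.000878805 − 0.000536643 ≈ 0.000342 ft·lbf.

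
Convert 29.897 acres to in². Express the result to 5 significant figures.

1.8753 × 10^8 square inches

1 acre = 6.27264 × 10^6 square inches.
So 29.897 × 6.27264 × 10^6 ≈ 1.8753 × 10^8 in².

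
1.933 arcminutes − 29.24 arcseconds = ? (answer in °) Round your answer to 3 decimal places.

0.024 degrees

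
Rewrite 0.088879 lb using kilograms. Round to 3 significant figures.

0.0403 kg

1 pound = 0.453592 kg.
Thus 0.088879 × 0.453592 ≈ 0.0403 kg.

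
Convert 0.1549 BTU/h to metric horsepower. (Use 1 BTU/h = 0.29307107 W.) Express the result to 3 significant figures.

1 BTU per hour = 0.000398466 PS.
So 0.1549 × 0.000398466 ≈ 6.17 × 10^-5 PS.

6.17 × 10^-5 metric horsepower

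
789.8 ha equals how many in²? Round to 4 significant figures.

1 ha = 1.55000e+7 in².
Thus 789.8 × 1.55000e+7 ≈ 1.224e+10 in².

1.224e+10 in²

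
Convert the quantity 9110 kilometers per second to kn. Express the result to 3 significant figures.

1 kilometer per second = 1943.84 knots.
So 9110 × 1943.84 ≈ 1.77 × 10^7 kn.

1.77 × 10^7 kn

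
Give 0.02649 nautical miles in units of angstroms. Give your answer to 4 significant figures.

1 nmi = 1.85200e+13 Å.
Then 0.02649 × 1.85200e+13 ≈ 4.906e+11 Å.

4.906e+11 Å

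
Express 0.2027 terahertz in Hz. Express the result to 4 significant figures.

1 terahertz = 1.00000e+12 Hz.
0.2027 × 1.00000e+12 ≈ 2.027e+11 Hz.

2.027e+11 Hz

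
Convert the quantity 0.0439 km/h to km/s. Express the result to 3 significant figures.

1.22e-5 km/s

1 km/h = 0.000277778 kilometers per second.
Then 0.0439 × 0.000277778 ≈ 1.22e-5 km/s.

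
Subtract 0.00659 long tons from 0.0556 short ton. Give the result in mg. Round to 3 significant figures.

4.37 × 10^7 mg

0.0556 short ton = 5.04395 × 10^7 mg and 0.00659 long ton = 6.69575 × 10^6 mg.
5.04395 × 10^7 − 6.69575 × 10^6 ≈ 4.37 × 10^7 mg.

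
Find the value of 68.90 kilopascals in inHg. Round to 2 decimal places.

1 kPa = 0.295300 inches of mercury.
Thus 68.90 × 0.295300 ≈ 20.35 inHg.

20.35 inHg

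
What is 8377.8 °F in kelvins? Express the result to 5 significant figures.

K = (°F + 459.67) × 5/9.
Applying the formula gives 4909.7 K.

4909.7 K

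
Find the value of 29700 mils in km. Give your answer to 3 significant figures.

1 mil = 2.54000 × 10^-8 km.
So 29700 × 2.54000 × 10^-8 ≈ 0.000754 km.

0.000754 kilometers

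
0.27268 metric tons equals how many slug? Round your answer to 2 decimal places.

18.68 slug

1 t = 68.5218 slug.
0.27268 × 68.5218 ≈ 18.68 slug.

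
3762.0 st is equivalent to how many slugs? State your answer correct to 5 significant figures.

1 stone = 0.435133 slug.
Thus 3762.0 × 0.435133 ≈ 1637.0 slug.

1637.0 slug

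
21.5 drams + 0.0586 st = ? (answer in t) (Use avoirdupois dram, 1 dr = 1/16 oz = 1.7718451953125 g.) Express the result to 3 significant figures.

21.5 dr = 3.80947 × 10^-5 t and 0.0586 st = 0.000372127 t.
3.80947 × 10^-5 + 0.000372127 ≈ 0.000410 t.

0.000410 t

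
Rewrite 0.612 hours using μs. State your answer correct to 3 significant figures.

2.20e+9 microseconds

1 hour = 3.60000e+9 μs.
Then 0.612 × 3.60000e+9 ≈ 2.20e+9 μs.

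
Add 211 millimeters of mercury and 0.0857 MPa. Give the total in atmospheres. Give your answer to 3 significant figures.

211 mmHg = 0.277632 atm and 0.0857 MPa = 0.845793 atm.
0.277632 + 0.845793 ≈ 1.12 atm.

1.12 atm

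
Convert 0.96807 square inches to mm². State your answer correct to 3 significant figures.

625 mm²

1 square inch = 645.160 square millimeters.
Then 0.96807 × 645.160 ≈ 625 mm².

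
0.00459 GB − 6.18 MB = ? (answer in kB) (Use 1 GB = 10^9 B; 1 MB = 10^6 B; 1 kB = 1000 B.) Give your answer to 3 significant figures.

-1590 kB

0.00459 GB = 4590.00 kB and 6.18 MB = 6180.00 kB.
4590.00 − 6180.00 ≈ -1590 kB.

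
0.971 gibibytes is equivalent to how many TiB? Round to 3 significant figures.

0.000948 TiB

1 GiB = 0.0009765625 tebibytes.
So 0.971 × 0.0009765625 ≈ 0.000948 TiB.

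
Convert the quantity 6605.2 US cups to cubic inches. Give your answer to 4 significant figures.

1 US cup = 14.4375 cubic inches.
Thus 6605.2 × 14.4375 ≈ 95360 in³.

95360 in³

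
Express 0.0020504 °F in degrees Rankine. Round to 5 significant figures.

459.67 °R

°R = °F + 459.67.
Applying the formula gives 459.67 °R.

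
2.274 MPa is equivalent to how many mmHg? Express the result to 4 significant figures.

1 megapascal = 7500.62 mmHg.
2.274 × 7500.62 ≈ 17060 mmHg.

17060 mmHg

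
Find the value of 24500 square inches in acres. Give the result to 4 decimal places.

1 in² = 1.59423e-7 acre.
24500 × 1.59423e-7 ≈ 0.0039 acre.

0.0039 acre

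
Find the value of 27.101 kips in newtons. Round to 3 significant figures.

1 kip = 4448.22 N.
27.101 × 4448.22 ≈ 121000 N.

121000 N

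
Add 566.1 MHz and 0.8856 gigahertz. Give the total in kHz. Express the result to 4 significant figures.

566.1 MHz = 566100 kHz and 0.8856 GHz = 885600 kHz.
566100 + 885600 ≈ 1.452e+6 kHz.

1.452e+6 kilohertz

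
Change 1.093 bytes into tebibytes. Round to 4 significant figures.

9.941 × 10^-13 TiB

1 byte = 9.09495 × 10^-13 tebibytes.
1.093 × 9.09495 × 10^-13 ≈ 9.941 × 10^-13 TiB.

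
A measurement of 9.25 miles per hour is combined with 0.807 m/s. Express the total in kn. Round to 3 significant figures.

9.61 kn

9.25 mph = 8.03803 kn and 0.807 m/s = 1.56868 kn.
8.03803 + 1.56868 ≈ 9.61 kn.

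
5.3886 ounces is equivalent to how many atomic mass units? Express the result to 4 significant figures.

9.200 × 10^25 u

1 oz = 1.70725 × 10^25 u.
Thus 5.3886 × 1.70725 × 10^25 ≈ 9.200 × 10^25 u.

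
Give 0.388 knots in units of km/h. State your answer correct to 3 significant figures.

0.719 km/h

1 knot = 1.85200 kilometers per hour.
0.388 × 1.85200 ≈ 0.719 km/h.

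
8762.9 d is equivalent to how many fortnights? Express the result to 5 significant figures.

1 day = 0.0714286 fortnight.
So 8762.9 × 0.0714286 ≈ 625.92 fortnight.

625.92 fortnights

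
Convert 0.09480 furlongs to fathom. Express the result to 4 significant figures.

1 furlong = 110.000 fathom.
Then 0.09480 × 110.000 ≈ 10.43 fathom.

10.43 fathom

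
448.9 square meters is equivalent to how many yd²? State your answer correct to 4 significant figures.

536.9 yd²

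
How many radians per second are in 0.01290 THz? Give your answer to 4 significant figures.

8.105e+10 radians per second

1 THz = 6.28319e+12 radians per second.
0.01290 × 6.28319e+12 ≈ 8.105e+10 rad/s.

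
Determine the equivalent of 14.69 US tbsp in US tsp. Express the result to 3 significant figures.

44.1 US teaspoons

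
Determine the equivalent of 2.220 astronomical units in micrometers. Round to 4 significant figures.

1 astronomical unit = 1.49598 × 10^17 μm.
Then 2.220 × 1.49598 × 10^17 ≈ 3.321 × 10^17 μm.

3.321 × 10^17 micrometers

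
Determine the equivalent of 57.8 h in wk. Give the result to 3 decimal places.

0.344 wk

1 h = 0.00595238 wk.
Thus 57.8 × 0.00595238 ≈ 0.344 wk.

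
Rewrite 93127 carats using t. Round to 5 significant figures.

1 carat = 2.00000 × 10^-7 metric tons.
So 93127 × 2.00000 × 10^-7 ≈ 0.018625 t.

0.018625 t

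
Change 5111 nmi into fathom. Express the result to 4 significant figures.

5.176 × 10^6 fathoms

1 nautical mile = 1012.69 fathom.
5111 × 1012.69 ≈ 5.176 × 10^6 fathom.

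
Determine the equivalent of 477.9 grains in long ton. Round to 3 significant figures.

1 gr = 6.37755e-8 long ton.
So 477.9 × 6.37755e-8 ≈ 3.05e-5 long ton.

3.05e-5 long tons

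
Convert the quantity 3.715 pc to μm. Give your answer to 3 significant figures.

1.15e+23 μm

1 parsec = 3.08568e+22 micrometers.
Thus 3.715 × 3.08568e+22 ≈ 1.15e+23 μm.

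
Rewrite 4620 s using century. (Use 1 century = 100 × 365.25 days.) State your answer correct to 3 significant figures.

1 s = 3.16881 × 10^-10 century.
Then 4620 × 3.16881 × 10^-10 ≈ 1.46 × 10^-6 century.

1.46 × 10^-6 century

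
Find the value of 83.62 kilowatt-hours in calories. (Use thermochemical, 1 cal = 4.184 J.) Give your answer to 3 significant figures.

7.19e+7 calories

1 kWh = 860421 cal.
Thus 83.62 × 860421 ≈ 7.19e+7 cal.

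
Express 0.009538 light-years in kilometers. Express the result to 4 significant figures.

9.024e+10 km

1 ly = 9.46073e+12 km.
Then 0.009538 × 9.46073e+12 ≈ 9.024e+10 km.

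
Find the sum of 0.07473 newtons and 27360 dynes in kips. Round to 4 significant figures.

0.07473 N = 1.68000e-5 kip and 27360 dyn = 6.15077e-5 kip.
1.68000e-5 + 6.15077e-5 ≈ 7.831e-5 kip.

7.831e-5 kips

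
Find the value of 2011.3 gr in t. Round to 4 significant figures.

1 grain = 6.47989 × 10^-8 t.
Thus 2011.3 × 6.47989 × 10^-8 ≈ 0.0001303 t.

0.0001303 metric tons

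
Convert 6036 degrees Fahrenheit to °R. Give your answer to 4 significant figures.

6496 °R

°R = °F + 459.67.
Applying the formula gives 6496 °R.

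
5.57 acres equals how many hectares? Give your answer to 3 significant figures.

1 acre = 0.404686 hectares.
5.57 × 0.404686 ≈ 2.25 ha.

2.25 hectares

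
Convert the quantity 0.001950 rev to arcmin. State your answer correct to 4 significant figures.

42.12 arcmin

1 rev = 21600.0 arcmin.
So 0.001950 × 21600.0 ≈ 42.12 arcmin.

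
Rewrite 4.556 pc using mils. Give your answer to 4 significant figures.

1 pc = 1.21483e+21 mil.
Thus 4.556 × 1.21483e+21 ≈ 5.535e+21 mil.

5.535e+21 mil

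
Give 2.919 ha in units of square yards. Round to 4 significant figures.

34910 yd²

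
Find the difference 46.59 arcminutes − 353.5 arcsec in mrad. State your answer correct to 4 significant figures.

11.84 mrad

46.59 arcmin = 13.5525 mrad and 353.5 arcsec = 1.71382 mrad.
13.5525 − 1.71382 ≈ 11.84 mrad.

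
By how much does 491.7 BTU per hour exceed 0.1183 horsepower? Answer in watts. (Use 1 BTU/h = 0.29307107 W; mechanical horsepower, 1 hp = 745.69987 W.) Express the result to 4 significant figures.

491.7 BTU/h = 144.103 W and 0.1183 hp = 88.2163 W.
144.103 − 88.2163 ≈ 55.89 W.

55.89 watts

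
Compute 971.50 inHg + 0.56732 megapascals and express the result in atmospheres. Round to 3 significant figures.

971.50 inHg = 32.4686 atm and 0.56732 MPa = 5.59901 atm.
32.4686 + 5.59901 ≈ 38.1 atm.

38.1 atmospheres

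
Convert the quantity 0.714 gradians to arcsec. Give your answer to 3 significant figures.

1 grad = 3240.00 arcsec.
So 0.714 × 3240.00 ≈ 2310 arcsec.

2310 arcseconds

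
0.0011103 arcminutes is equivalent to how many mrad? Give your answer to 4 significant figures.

1 arcminute = 0.290888 milliradians.
So 0.0011103 × 0.290888 ≈ 0.0003230 mrad.

0.0003230 milliradians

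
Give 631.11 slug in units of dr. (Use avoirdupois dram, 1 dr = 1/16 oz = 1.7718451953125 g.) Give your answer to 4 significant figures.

1 slug = 8236.56 dr.
So 631.11 × 8236.56 ≈ 5.198e+6 dr.

5.198e+6 dr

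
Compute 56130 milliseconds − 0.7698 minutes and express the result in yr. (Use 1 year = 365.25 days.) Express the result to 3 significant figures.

56130 ms = 1.77865 × 10^-6 yr and 0.7698 min = 1.46361 × 10^-6 yr.
1.77865 × 10^-6 − 1.46361 × 10^-6 ≈ 3.15 × 10^-7 yr.

3.15 × 10^-7 years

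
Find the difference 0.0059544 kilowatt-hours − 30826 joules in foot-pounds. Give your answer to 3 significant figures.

-6930 foot-pounds

0.0059544 kWh = 15810.3 ft·lbf and 30826 J = 22736.1 ft·lbf.
15810.3 − 22736.1 ≈ -6930 ft·lbf.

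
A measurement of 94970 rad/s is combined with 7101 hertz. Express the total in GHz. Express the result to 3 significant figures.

2.22 × 10^-5 gigahertz

94970 rad/s = 1.51149 × 10^-5 GHz and 7101 Hz = 7.10100 × 10^-6 GHz.
1.51149 × 10^-5 + 7.10100 × 10^-6 ≈ 2.22 × 10^-5 GHz.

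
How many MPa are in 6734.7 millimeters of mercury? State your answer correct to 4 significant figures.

0.8979 MPa

1 millimeter of mercury = 0.000133322 MPa.
Then 6734.7 × 0.000133322 ≈ 0.8979 MPa.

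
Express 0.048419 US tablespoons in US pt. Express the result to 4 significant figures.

0.001513 US pt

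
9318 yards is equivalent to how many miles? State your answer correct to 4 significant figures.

1 yd = 0.000568182 miles.
So 9318 × 0.000568182 ≈ 5.294 mi.

5.294 mi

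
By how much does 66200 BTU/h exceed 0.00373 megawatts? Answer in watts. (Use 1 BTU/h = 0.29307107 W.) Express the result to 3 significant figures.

15700 W

66200 BTU/h = 19401.3 W and 0.00373 MW = 3730.00 W.
19401.3 − 3730.00 ≈ 15700 W.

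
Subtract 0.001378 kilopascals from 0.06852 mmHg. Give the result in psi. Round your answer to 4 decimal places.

0.0011 psi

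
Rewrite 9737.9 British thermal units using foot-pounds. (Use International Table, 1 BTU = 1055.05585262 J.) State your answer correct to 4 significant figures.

7.578e+6 ft·lbf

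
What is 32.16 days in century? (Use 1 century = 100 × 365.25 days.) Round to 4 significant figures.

0.0008805 century

1 day = 2.73785 × 10^-5 century.
32.16 × 2.73785 × 10^-5 ≈ 0.0008805 century.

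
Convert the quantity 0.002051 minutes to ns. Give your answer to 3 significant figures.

1 minute = 6.00000e+10 ns.
0.002051 × 6.00000e+10 ≈ 1.23e+8 ns.

1.23e+8 ns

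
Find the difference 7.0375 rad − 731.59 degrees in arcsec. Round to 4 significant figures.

-1.182 × 10^6 arcsec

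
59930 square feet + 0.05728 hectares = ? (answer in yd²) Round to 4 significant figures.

7344 square yards

59930 ft² = 6658.89 yd² and 0.05728 ha = 685.063 yd².
6658.89 + 685.063 ≈ 7344 yd².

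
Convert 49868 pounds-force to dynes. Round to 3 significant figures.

1 lbf = 444822 dynes.
Thus 49868 × 444822 ≈ 2.22e+10 dyn.

2.22e+10 dynes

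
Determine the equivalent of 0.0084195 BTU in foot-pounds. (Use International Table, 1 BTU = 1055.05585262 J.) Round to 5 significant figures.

1 British thermal unit = 778.169 foot-pounds.
Thus 0.0084195 × 778.169 ≈ 6.5518 ft·lbf.

6.5518 ft·lbf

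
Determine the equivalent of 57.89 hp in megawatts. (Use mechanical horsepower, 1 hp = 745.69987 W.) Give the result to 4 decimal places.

1 horsepower = 0.000745700 megawatts.
Thus 57.89 × 0.000745700 ≈ 0.0432 MW.

0.0432 MW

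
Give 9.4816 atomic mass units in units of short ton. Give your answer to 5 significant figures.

1.7355e-29 short tons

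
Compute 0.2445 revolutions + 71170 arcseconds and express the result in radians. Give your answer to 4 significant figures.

1.881 radians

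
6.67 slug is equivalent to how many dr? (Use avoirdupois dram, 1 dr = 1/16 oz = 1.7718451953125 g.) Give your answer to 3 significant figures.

1 slug = 8236.56 dr.
So 6.67 × 8236.56 ≈ 54900 dr.

54900 dr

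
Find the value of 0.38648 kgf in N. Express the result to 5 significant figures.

1 kgf = 9.80665 N.
So 0.38648 × 9.80665 ≈ 3.7901 N.

3.7901 newtons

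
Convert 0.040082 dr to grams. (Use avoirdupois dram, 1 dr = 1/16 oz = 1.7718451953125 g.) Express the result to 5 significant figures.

0.071019 grams

1 dr = 1.77185 grams.
Then 0.040082 × 1.77185 ≈ 0.071019 g.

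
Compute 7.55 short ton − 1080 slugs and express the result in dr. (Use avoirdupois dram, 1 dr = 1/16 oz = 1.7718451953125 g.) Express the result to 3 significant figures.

7.55 short ton = 3.86560e+6 dr and 1080 slug = 8.89548e+6 dr.
3.86560e+6 − 8.89548e+6 ≈ -5.03e+6 dr.

-5.03e+6 dr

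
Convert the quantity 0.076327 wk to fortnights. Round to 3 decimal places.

1 wk = 0.500000 fortnight.
Then 0.076327 × 0.500000 ≈ 0.038 fortnight.

0.038 fortnight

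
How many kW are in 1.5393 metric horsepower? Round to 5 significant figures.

1.1322 kW

1 PS = 0.735499 kilowatts.
Then 1.5393 × 0.735499 ≈ 1.1322 kW.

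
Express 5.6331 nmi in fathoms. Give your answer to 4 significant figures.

5705 fathoms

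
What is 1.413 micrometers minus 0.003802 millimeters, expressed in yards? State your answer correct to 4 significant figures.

1.413 μm = 1.54528e-6 yd and 0.003802 mm = 4.15792e-6 yd.
1.54528e-6 − 4.15792e-6 ≈ -2.613e-6 yd.

-2.613e-6 yd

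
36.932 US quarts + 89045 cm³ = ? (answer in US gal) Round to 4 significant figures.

32.76 US gallons

36.932 US qt = 9.23300 US gal and 89045 cm³ = 23.5232 US gal.
9.23300 + 23.5232 ≈ 32.76 US gal.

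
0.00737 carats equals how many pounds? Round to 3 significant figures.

1 ct = 0.000440925 lb.
So 0.00737 × 0.000440925 ≈ 3.25e-6 lb.

3.25e-6 pounds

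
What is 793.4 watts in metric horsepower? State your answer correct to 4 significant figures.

1 W = 0.00135962 PS.
Then 793.4 × 0.00135962 ≈ 1.079 PS.

1.079 PS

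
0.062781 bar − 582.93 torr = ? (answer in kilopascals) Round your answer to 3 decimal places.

-71.440 kilopascals

0.062781 bar = 6.278100 kPa and 582.93 torr = 77.71761 kPa.
6.278100 − 77.71761 ≈ -71.440 kPa.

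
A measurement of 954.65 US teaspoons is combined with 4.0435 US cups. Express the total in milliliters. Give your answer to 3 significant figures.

5660 mL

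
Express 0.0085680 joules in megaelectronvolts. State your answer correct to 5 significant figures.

5.3477e+10 MeV

1 J = 6.24151e+12 megaelectronvolts.
Then 0.0085680 × 6.24151e+12 ≈ 5.3477e+10 MeV.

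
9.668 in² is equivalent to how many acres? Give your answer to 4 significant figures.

1 in² = 1.59423 × 10^-7 acre.
So 9.668 × 1.59423 × 10^-7 ≈ 1.541 × 10^-6 acre.

1.541 × 10^-6 acres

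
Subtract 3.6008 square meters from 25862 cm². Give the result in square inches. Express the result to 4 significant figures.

25862 cm² = 4008.62 in² and 3.6008 m² = 5581.25 in².
4008.62 − 5581.25 ≈ -1573 in².

-1573 in²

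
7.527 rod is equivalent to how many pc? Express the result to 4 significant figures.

1.227e-15 parsecs

1 rod = 1.62985e-16 parsecs.
7.527 × 1.62985e-16 ≈ 1.227e-15 pc.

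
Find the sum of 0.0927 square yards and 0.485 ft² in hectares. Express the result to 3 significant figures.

1.23 × 10^-5 ha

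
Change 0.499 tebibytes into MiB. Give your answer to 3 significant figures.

523000 mebibytes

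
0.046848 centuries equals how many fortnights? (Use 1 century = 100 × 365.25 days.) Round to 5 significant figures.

122.22 fortnight

1 century = 2608.93 fortnights.
Thus 0.046848 × 2608.93 ≈ 122.22 fortnight.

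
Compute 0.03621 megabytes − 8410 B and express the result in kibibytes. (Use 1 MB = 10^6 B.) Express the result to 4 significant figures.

0.03621 MB = 35.3613 KiB and 8410 B = 8.21289 KiB.
35.3613 − 8.21289 ≈ 27.15 KiB.

27.15 kibibytes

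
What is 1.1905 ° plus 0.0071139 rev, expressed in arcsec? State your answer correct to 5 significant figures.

1.1905 ° = 4285.80 arcsec and 0.0071139 rev = 9219.61 arcsec.
4285.80 + 9219.61 ≈ 13505 arcsec.

13505 arcsec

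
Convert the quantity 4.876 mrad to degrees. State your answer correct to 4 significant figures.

1 milliradian = 0.0572958 °.
Thus 4.876 × 0.0572958 ≈ 0.2794 °.

0.2794 °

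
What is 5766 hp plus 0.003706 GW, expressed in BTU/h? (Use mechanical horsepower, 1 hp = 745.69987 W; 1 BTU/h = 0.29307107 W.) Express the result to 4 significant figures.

2.732e+7 BTU/h

5766 hp = 1.46712e+7 BTU/h and 0.003706 GW = 1.26454e+7 BTU/h.
1.46712e+7 + 1.26454e+7 ≈ 2.732e+7 BTU/h.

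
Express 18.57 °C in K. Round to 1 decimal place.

K = °C + 273.15.
Applying the formula gives 291.7 K.

291.7 K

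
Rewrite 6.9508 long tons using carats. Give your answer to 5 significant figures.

3.5312 × 10^7 ct

1 long ton = 5.08023 × 10^6 ct.
So 6.9508 × 5.08023 × 10^6 ≈ 3.5312 × 10^7 ct.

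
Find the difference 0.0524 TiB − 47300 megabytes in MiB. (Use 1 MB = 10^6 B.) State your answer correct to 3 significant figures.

9840 MiB

0.0524 TiB = 54945.4 MiB and 47300 MB = 45108.8 MiB.
54945.4 − 45108.8 ≈ 9840 MiB.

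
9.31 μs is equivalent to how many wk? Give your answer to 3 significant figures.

1.54 × 10^-11 weeks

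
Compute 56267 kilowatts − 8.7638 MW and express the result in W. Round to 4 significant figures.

4.750e+7 W

56267 kW = 5.62670e+7 W and 8.7638 MW = 8.76380e+6 W.
5.62670e+7 − 8.76380e+6 ≈ 4.750e+7 W.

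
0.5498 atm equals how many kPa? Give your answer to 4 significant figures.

1 atmosphere = 101.325 kilopascals.
Thus 0.5498 × 101.325 ≈ 55.71 kPa.

55.71 kPa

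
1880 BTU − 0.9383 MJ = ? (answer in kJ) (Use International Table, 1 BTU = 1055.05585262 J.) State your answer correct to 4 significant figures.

1880 BTU = 1983.51 kJ and 0.9383 MJ = 938.300 kJ.
1983.51 − 938.300 ≈ 1045 kJ.

1045 kilojoules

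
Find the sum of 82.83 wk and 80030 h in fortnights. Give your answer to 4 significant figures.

279.6 fortnight

82.83 wk = 41.4150 fortnight and 80030 h = 238.185 fortnight.
41.4150 + 238.185 ≈ 279.6 fortnight.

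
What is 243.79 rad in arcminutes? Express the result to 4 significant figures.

1 radian = 3437.75 arcmin.
243.79 × 3437.75 ≈ 838100 arcmin.

838100 arcmin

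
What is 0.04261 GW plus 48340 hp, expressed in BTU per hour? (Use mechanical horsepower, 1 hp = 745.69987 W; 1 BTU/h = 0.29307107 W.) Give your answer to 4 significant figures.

2.684e+8 BTU per hour

0.04261 GW = 1.45391e+8 BTU/h and 48340 hp = 1.22998e+8 BTU/h.
1.45391e+8 + 1.22998e+8 ≈ 2.684e+8 BTU/h.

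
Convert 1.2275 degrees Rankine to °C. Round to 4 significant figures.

-272.5 °C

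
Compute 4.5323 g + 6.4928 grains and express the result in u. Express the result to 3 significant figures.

2.98 × 10^24 u

4.5323 g = 2.72941 × 10^24 u and 6.4928 gr = 2.53367 × 10^23 u.
2.72941 × 10^24 + 2.53367 × 10^23 ≈ 2.98 × 10^24 u.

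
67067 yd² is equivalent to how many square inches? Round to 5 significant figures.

1 square yard = 1296.00 square inches.
67067 × 1296.00 ≈ 8.6919 × 10^7 in².

8.6919 × 10^7 in²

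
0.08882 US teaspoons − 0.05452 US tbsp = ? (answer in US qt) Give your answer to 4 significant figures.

0.08882 US tsp = 0.000462604 US qt and 0.05452 US tbsp = 0.000851875 US qt.
0.000462604 − 0.000851875 ≈ -0.0003893 US qt.

-0.0003893 US quarts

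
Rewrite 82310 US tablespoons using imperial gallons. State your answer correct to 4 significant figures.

267.7 imperial gallons

1 US tbsp = 0.00325263 imp gal.
Then 82310 × 0.00325263 ≈ 267.7 imp gal.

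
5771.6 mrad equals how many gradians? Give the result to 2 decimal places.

367.43 grad

1 milliradian = 0.0636620 grad.
So 5771.6 × 0.0636620 ≈ 367.43 grad.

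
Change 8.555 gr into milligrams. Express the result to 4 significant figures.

1 grain = 64.7989 mg.
Thus 8.555 × 64.7989 ≈ 554.4 mg.

554.4 mg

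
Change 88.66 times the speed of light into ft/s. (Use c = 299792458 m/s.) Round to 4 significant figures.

1 c = 9.83571e+8 ft/s.
88.66 × 9.83571e+8 ≈ 8.720e+10 ft/s.

8.720e+10 feet per second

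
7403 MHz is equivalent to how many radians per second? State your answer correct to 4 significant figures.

4.651e+10 rad/s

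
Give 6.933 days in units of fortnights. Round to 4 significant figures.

0.4952 fortnight

1 day = 0.0714286 fortnight.
6.933 × 0.0714286 ≈ 0.4952 fortnight.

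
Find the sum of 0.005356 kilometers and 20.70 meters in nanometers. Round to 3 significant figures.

2.61 × 10^10 nm

0.005356 km = 5.35600 × 10^9 nm and 20.70 m = 2.07000 × 10^10 nm.
5.35600 × 10^9 + 2.07000 × 10^10 ≈ 2.61 × 10^10 nm.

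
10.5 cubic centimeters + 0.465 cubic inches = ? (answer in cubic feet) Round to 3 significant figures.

0.000640 cubic feet

10.5 cm³ = 0.000370804 ft³ and 0.465 in³ = 0.000269097 ft³.
0.000370804 + 0.000269097 ≈ 0.000640 ft³.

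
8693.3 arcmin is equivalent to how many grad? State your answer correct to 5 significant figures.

160.99 grad

1 arcminute = 0.0185185 gradians.
Then 8693.3 × 0.0185185 ≈ 160.99 grad.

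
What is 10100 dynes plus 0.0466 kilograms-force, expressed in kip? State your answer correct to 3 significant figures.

0.000125 kip

10100 dyn = 2.27057e-5 kip and 0.0466 kgf = 0.000102735 kip.
2.27057e-5 + 0.000102735 ≈ 0.000125 kip.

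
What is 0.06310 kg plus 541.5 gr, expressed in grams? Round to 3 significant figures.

0.06310 kg = 63.1000 g and 541.5 gr = 35.0886 g.
63.1000 + 35.0886 ≈ 98.2 g.

98.2 g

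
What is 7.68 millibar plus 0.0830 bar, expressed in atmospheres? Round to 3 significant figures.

0.0895 atm

7.68 mbar = 0.00757957 atm and 0.0830 bar = 0.0819146 atm.
0.00757957 + 0.0819146 ≈ 0.0895 atm.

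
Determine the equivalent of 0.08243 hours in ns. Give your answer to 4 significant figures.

1 hour = 3.60000e+12 ns.
0.08243 × 3.60000e+12 ≈ 2.967e+11 ns.

2.967e+11 ns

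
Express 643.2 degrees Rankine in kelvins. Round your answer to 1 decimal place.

357.3 kelvins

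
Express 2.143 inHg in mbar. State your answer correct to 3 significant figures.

72.6 mbar

1 inHg = 33.8639 mbar.
Then 2.143 × 33.8639 ≈ 72.6 mbar.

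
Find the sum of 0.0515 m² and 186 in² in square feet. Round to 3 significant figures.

0.0515 m² = 0.554341 ft² and 186 in² = 1.29167 ft².
0.554341 + 1.29167 ≈ 1.85 ft².

1.85 ft²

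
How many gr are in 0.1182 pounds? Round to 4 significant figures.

1 lb = 7000.00 gr.
So 0.1182 × 7000.00 ≈ 827.4 gr.

827.4 grains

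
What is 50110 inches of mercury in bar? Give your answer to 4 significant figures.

1697 bar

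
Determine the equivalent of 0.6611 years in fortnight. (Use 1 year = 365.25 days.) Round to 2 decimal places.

1 yr = 26.0893 fortnights.
Thus 0.6611 × 26.0893 ≈ 17.25 fortnight.

17.25 fortnight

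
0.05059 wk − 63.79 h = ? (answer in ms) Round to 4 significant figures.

-1.990e+8 ms

0.05059 wk = 3.05968e+7 ms and 63.79 h = 2.29644e+8 ms.
3.05968e+7 − 2.29644e+8 ≈ -1.990e+8 ms.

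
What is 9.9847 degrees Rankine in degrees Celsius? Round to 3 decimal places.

°R = (°C + 273.15) × 9/5.
Applying the formula gives -267.603 °C.

-267.603 degrees Celsius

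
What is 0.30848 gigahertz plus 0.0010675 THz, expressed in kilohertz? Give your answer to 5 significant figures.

0.30848 GHz = 308480 kHz and 0.0010675 THz = 1.06750 × 10^6 kHz.
308480 + 1.06750 × 10^6 ≈ 1.3760 × 10^6 kHz.

1.3760 × 10^6 kHz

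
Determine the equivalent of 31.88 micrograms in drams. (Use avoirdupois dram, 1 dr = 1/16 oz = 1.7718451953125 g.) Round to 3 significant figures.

1.80e-5 drams

1 microgram = 5.64383e-7 drams.
31.88 × 5.64383e-7 ≈ 1.80e-5 dr.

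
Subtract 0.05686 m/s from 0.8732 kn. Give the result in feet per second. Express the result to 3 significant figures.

1.29 ft/s

0.8732 kn = 1.47380 ft/s and 0.05686 m/s = 0.186549 ft/s.
1.47380 − 0.186549 ≈ 1.29 ft/s.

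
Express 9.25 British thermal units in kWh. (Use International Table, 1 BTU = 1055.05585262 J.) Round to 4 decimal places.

0.0027 kWh

1 British thermal unit = 0.000293071 kWh.
Then 9.25 × 0.000293071 ≈ 0.0027 kWh.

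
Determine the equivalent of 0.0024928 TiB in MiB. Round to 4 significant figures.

2614 mebibytes

1 tebibyte = 1.04858 × 10^6 mebibytes.
Thus 0.0024928 × 1.04858 × 10^6 ≈ 2614 MiB.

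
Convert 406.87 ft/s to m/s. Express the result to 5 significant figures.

124.01 meters per second

1 ft/s = 0.304800 m/s.
Thus 406.87 × 0.304800 ≈ 124.01 m/s.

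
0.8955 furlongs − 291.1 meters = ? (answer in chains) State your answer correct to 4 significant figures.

-5.515 chains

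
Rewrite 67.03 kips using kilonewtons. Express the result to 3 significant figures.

298 kN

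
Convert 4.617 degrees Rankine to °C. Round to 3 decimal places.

-270.585 °C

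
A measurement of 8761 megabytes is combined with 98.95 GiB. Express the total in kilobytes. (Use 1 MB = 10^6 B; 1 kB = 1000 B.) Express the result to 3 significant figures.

8761 MB = 8.76100 × 10^6 kB and 98.95 GiB = 1.06247 × 10^8 kB.
8.76100 × 10^6 + 1.06247 × 10^8 ≈ 1.15 × 10^8 kB.

1.15 × 10^8 kilobytes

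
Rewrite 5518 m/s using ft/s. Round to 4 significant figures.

18100 ft/s

1 m/s = 3.28084 feet per second.
Thus 5518 × 3.28084 ≈ 18100 ft/s.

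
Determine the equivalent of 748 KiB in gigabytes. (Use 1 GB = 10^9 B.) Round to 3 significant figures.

0.000766 gigabytes

1 kibibyte = 1.02400 × 10^-6 GB.
Thus 748 × 1.02400 × 10^-6 ≈ 0.000766 GB.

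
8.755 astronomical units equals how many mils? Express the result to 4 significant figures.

1 au = 5.88968e+15 mil.
Thus 8.755 × 5.88968e+15 ≈ 5.156e+16 mil.

5.156e+16 mils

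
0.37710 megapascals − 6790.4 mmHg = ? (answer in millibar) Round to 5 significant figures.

0.37710 MPa = 3771.00 mbar and 6790.4 mmHg = 9053.12 mbar.
3771.00 − 9053.12 ≈ -5282.1 mbar.

-5282.1 mbar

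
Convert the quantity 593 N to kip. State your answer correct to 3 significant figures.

1 N = 0.000224809 kips.
593 × 0.000224809 ≈ 0.133 kip.

0.133 kip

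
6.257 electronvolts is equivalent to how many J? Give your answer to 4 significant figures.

1 electronvolt = 1.60218e-19 joules.
Then 6.257 × 1.60218e-19 ≈ 1.002e-18 J.

1.002e-18 J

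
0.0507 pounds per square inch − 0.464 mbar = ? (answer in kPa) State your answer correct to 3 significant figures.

0.303 kilopascals

0.0507 psi = 0.349564 kPa and 0.464 mbar = 0.0464000 kPa.
0.349564 − 0.0464000 ≈ 0.303 kPa.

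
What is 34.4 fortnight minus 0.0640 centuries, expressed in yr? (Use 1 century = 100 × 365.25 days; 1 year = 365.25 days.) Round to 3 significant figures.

34.4 fortnight = 1.31855 yr and 0.0640 century = 6.40000 yr.
1.31855 − 6.40000 ≈ -5.08 yr.

-5.08 yr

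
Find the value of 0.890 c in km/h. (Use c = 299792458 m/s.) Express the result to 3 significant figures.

1 speed of light = 1.07925 × 10^9 km/h.
So 0.890 × 1.07925 × 10^9 ≈ 9.61 × 10^8 km/h.

9.61 × 10^8 kilometers per hour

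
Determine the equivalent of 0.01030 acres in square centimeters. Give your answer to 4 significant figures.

1 acre = 4.04686 × 10^7 cm².
Then 0.01030 × 4.04686 × 10^7 ≈ 416800 cm².

416800 square centimeters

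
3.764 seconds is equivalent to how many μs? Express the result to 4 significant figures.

1 s = 1.00000 × 10^6 μs.
Thus 3.764 × 1.00000 × 10^6 ≈ 3.764 × 10^6 μs.

3.764 × 10^6 microseconds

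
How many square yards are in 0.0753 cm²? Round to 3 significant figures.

9.01e-6 square yards

1 square centimeter = 0.000119599 yd².
Thus 0.0753 × 0.000119599 ≈ 9.01e-6 yd².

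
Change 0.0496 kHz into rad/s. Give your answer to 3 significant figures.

312 radians per second

1 kilohertz = 6283.19 rad/s.
So 0.0496 × 6283.19 ≈ 312 rad/s.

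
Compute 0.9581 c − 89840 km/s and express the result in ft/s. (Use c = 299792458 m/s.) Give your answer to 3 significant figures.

0.9581 c = 9.42359e+8 ft/s and 89840 km/s = 2.94751e+8 ft/s.
9.42359e+8 − 2.94751e+8 ≈ 6.48e+8 ft/s.

6.48e+8 ft/s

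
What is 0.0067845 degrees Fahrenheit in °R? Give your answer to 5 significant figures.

459.68 °R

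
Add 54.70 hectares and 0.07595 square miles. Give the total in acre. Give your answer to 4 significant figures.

183.8 acre

54.70 ha = 135.167 acre and 0.07595 mi² = 48.6080 acre.
135.167 + 48.6080 ≈ 183.8 acre.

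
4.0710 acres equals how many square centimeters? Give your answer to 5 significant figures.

1 acre = 4.04686e+7 cm².
Then 4.0710 × 4.04686e+7 ≈ 1.6475e+8 cm².

1.6475e+8 cm²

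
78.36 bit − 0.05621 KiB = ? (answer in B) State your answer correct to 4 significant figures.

78.36 bit = 9.79500 B and 0.05621 KiB = 57.5590 B.
9.79500 − 57.5590 ≈ -47.76 B.

-47.76 B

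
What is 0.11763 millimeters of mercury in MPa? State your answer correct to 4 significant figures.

1 mmHg = 0.000133322 MPa.
Then 0.11763 × 0.000133322 ≈ 1.568 × 10^-5 MPa.

1.568 × 10^-5 MPa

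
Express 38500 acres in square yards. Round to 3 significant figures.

1.86 × 10^8 yd²

1 acre = 4840.00 yd².
Then 38500 × 4840.00 ≈ 1.86 × 10^8 yd².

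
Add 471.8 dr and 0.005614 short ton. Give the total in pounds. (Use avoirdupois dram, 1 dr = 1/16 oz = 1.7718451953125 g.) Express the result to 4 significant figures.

13.07 pounds

471.8 dr = 1.84297 lb and 0.005614 short ton = 11.2280 lb.
1.84297 + 11.2280 ≈ 13.07 lb.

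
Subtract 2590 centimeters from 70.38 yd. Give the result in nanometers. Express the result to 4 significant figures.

70.38 yd = 6.43555 × 10^10 nm and 2590 cm = 2.59000 × 10^10 nm.
6.43555 × 10^10 − 2.59000 × 10^10 ≈ 3.846 × 10^10 nm.

3.846 × 10^10 nm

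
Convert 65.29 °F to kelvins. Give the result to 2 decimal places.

K = (°F + 459.67) × 5/9.
Applying the formula gives 291.64 K.

291.64 kelvins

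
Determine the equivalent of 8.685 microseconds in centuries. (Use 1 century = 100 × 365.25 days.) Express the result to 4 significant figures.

2.752 × 10^-15 centuries

1 microsecond = 3.16881 × 10^-16 centuries.
8.685 × 3.16881 × 10^-16 ≈ 2.752 × 10^-15 century.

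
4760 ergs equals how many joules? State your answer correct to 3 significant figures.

1 erg = 1.00000e-7 J.
Then 4760 × 1.00000e-7 ≈ 0.000476 J.

0.000476 joules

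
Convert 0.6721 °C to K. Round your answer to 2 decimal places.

K = °C + 273.15.
Applying the formula gives 273.82 K.

273.82 K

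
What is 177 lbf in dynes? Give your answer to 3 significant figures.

1 pound-force = 444822 dyn.
Then 177 × 444822 ≈ 7.87e+7 dyn.

7.87e+7 dyn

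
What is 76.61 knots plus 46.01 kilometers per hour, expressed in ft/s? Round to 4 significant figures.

171.2 ft/s

76.61 kn = 129.303 ft/s and 46.01 km/h = 41.9310 ft/s.
129.303 + 41.9310 ≈ 171.2 ft/s.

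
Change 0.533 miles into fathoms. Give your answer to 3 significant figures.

1 mi = 880.000 fathoms.
0.533 × 880.000 ≈ 469 fathom.

469 fathoms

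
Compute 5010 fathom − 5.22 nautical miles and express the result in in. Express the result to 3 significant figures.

-19900 inches

5010 fathom = 360720 in and 5.22 nmi = 380608 in.
360720 − 380608 ≈ -19900 in.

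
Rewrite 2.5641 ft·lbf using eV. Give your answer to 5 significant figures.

2.1698 × 10^19 eV

1 ft·lbf = 8.46235 × 10^18 eV.
2.5641 × 8.46235 × 10^18 ≈ 2.1698 × 10^19 eV.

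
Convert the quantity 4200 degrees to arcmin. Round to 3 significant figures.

252000 arcminutes

1 ° = 60.0000 arcmin.
4200 × 60.0000 ≈ 252000 arcmin.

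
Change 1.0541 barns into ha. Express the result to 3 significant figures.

1.05 × 10^-32 hectares

1 barn = 1.00000 × 10^-32 hectares.
1.0541 × 1.00000 × 10^-32 ≈ 1.05 × 10^-32 ha.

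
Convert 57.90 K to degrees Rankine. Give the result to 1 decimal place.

°R = K × 9/5.
Applying the formula gives 104.2 °R.

104.2 degrees Rankine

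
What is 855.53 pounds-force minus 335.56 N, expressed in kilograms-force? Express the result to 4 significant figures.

855.53 lbf = 388.062 kgf and 335.56 N = 34.2176 kgf.
388.062 − 34.2176 ≈ 353.8 kgf.

353.8 kgf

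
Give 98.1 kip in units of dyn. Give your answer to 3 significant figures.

1 kip = 4.44822e+8 dyn.
So 98.1 × 4.44822e+8 ≈ 4.36e+10 dyn.

4.36e+10 dynes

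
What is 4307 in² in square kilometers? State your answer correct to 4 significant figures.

1 in² = 6.45160 × 10^-10 km².
Thus 4307 × 6.45160 × 10^-10 ≈ 2.779 × 10^-6 km².

2.779 × 10^-6 square kilometers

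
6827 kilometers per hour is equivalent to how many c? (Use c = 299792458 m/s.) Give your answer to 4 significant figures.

6.326 × 10^-6 c

1 kilometer per hour = 9.26567 × 10^-10 c.
So 6827 × 9.26567 × 10^-10 ≈ 6.326 × 10^-6 c.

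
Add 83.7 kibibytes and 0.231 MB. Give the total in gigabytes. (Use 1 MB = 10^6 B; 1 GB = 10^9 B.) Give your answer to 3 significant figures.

83.7 KiB = 8.57088 × 10^-5 GB and 0.231 MB = 0.000231000 GB.
8.57088 × 10^-5 + 0.000231000 ≈ 0.000317 GB.

0.000317 GB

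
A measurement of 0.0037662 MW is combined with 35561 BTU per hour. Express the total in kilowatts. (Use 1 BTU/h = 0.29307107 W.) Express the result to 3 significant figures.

14.2 kW

0.0037662 MW = 3.76620 kW and 35561 BTU/h = 10.4219 kW.
3.76620 + 10.4219 ≈ 14.2 kW.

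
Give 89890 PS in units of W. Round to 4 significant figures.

1 PS = 735.499 W.
So 89890 × 735.499 ≈ 6.611 × 10^7 W.

6.611 × 10^7 watts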